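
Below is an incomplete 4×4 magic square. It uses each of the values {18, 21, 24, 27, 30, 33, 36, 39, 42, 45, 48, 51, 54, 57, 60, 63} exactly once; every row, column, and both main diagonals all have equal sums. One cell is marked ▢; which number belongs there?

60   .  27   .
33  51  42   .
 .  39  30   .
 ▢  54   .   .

The 16 entries sum to 648, so each line sums to 648/4 = 162.
From row 2, 162 − (33 + 51 + 42) gives (2,4) = 36.
The remaining cell in column 2 is (1,2) = 162 − 144 = 18.
Column 3: 27 + 42 + 30 + ? = 162, so (4,3) = 63.
From main diagonal, 162 − (60 + 51 + 30) gives (4,4) = 21.
The remaining cell in row 1 is (1,4) = 162 − 105 = 57.
From row 4, 162 − (54 + 63 + 21) gives (4,1) = 24.

24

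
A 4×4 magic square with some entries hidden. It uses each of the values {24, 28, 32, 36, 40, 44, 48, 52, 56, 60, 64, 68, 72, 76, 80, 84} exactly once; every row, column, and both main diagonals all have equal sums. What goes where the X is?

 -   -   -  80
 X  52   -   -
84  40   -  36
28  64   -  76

The 16 entries sum to 864, so each line sums to 864/4 = 216.
Using row 3: 84 + 40 + 36 + ? → (3,3) = 216 − 160 = 56.
The remaining cell in row 4 is (4,3) = 216 − 168 = 48.
Using column 2: 52 + 40 + 64 + ? → (1,2) = 216 − 156 = 60.
From column 4, 216 − (80 + 36 + 76) gives (2,4) = 24.
Main diagonal: 52 + 56 + 76 + ? = 216, so (1,1) = 32.
The remaining cell in anti-diagonal is (2,3) = 216 − 148 = 68.
From row 1, 216 − (32 + 60 + 80) gives (1,3) = 44.
The remaining cell in row 2 is (2,1) = 216 − 144 = 72.

72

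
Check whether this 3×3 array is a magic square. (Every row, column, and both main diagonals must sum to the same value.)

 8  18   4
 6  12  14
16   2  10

No — column 3 sums to 28 but row 2 sums to 32.

Row 1: 8 + 18 + 4 = 30.
Row 2: 6 + 12 + 14 = 32.
Row 3: 16 + 2 + 10 = 28.
Column 1: 8 + 6 + 16 = 30.
Column 2: 18 + 12 + 2 = 32.
Column 3: 4 + 14 + 10 = 28.
Main diagonal: 8 + 12 + 10 = 30.
Anti-diagonal: 4 + 12 + 16 = 32.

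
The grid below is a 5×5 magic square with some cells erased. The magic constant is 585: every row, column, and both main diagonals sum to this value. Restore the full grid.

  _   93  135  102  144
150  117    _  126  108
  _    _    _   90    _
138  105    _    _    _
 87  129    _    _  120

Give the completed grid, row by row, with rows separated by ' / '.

Row 1: 93 + 135 + 102 + 144 + ? = 585, so (1,1) = 111.
Using row 2: 150 + 117 + 126 + 108 + ? → (2,3) = 585 − 501 = 84.
Column 1 must total 585; the given cells sum to 486, so (3,1) = 99.
From column 2, 585 − (93 + 117 + 105 + 129) gives (3,2) = 141.
Anti-diagonal: 144 + 126 + 105 + 87 + ? = 585, so (3,3) = 123.
Using row 3: 99 + 141 + 123 + 90 + ? → (3,5) = 585 − 453 = 132.
Column 5 needs 585; the known cells sum to 504, so (4,5) = 81.
Main diagonal must total 585; the given cells sum to 471, so (4,4) = 114.
Row 4: 138 + 105 + 114 + 81 + ? = 585, so (4,3) = 147.
Column 3: 135 + 84 + 123 + 147 + ? = 585, so (5,3) = 96.
The remaining cell in column 4 is (5,4) = 585 − 432 = 153.

111 93 135 102 144 / 150 117 84 126 108 / 99 141 123 90 132 / 138 105 147 114 81 / 87 129 96 153 120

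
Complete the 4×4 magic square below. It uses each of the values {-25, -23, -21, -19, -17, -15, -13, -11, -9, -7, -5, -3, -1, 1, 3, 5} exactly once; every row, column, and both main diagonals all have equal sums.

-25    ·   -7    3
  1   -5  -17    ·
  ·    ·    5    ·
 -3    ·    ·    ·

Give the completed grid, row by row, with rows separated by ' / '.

-25 -11 -7 3 / 1 -5 -17 -19 / -13 -23 5 -9 / -3 -1 -21 -15

The 16 entries sum to -160, so each line sums to -160/4 = -40.
Row 1: -25 + (-7) + 3 + ? = -40, so (1,2) = -11.
Row 2: 1 + (-5) + (-17) + ? = -40, so (2,4) = -19.
From column 1, -40 − (-25 + 1 + (-3)) gives (3,1) = -13.
Using column 3: -7 + (-17) + 5 + ? → (4,3) = -40 − (-19) = -21.
From main diagonal, -40 − (-25 + (-5) + 5) gives (4,4) = -15.
From anti-diagonal, -40 − (3 + (-17) + (-3)) gives (3,2) = -23.
Row 3: -13 + (-23) + 5 + ? = -40, so (3,4) = -9.
The remaining cell in row 4 is (4,2) = -40 − (-39) = -1.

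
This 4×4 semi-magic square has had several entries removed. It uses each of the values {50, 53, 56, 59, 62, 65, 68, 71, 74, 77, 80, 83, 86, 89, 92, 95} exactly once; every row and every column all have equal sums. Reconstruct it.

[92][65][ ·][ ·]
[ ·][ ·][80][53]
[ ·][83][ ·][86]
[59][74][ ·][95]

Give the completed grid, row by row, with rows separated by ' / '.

92 65 77 56 / 89 68 80 53 / 50 83 71 86 / 59 74 62 95

The 16 entries sum to 1160, so each line sums to 1160/4 = 290.
The remaining cell in row 4 is (4,3) = 290 − 228 = 62.
From column 2, 290 − (65 + 83 + 74) gives (2,2) = 68.
Column 4 must total 290; the given cells sum to 234, so (1,4) = 56.
Row 1 needs 290; the known cells sum to 213, so (1,3) = 77.
Row 2: 68 + 80 + 53 + ? = 290, so (2,1) = 89.
Using column 1: 92 + 89 + 59 + ? → (3,1) = 290 − 240 = 50.
The remaining cell in column 3 is (3,3) = 290 − 219 = 71.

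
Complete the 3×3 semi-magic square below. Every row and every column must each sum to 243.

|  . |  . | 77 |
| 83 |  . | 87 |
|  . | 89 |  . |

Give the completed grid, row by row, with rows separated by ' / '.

85 81 77 / 83 73 87 / 75 89 79

The remaining cell in row 2 is (2,2) = 243 − 170 = 73.
Using column 2: 73 + 89 + ? → (1,2) = 243 − 162 = 81.
Column 3 needs 243; the known cells sum to 164, so (3,3) = 79.
Using row 1: 81 + 77 + ? → (1,1) = 243 − 158 = 85.
Using row 3: 89 + 79 + ? → (3,1) = 243 − 168 = 75.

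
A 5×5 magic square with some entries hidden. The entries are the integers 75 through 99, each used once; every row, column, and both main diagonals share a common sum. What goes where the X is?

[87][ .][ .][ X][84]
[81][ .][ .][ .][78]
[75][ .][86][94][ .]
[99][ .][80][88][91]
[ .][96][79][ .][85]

76

The entries are 75 through 99, which sum to 2175, so each line sums to 2175/5 = 435.
From row 4, 435 − (99 + 80 + 88 + 91) gives (4,2) = 77.
Column 1 must total 435; the given cells sum to 342, so (5,1) = 93.
Column 5 must total 435; the given cells sum to 338, so (3,5) = 97.
Main diagonal needs 435; the known cells sum to 346, so (2,2) = 89.
From anti-diagonal, 435 − (84 + 86 + 77 + 93) gives (2,4) = 95.
Row 2 needs 435; the known cells sum to 343, so (2,3) = 92.
From row 3, 435 − (75 + 86 + 94 + 97) gives (3,2) = 83.
Row 5 must total 435; the given cells sum to 353, so (5,4) = 82.
Column 2 must total 435; the given cells sum to 345, so (1,2) = 90.
Using column 3: 92 + 86 + 80 + 79 + ? → (1,3) = 435 − 337 = 98.
From column 4, 435 − (95 + 94 + 88 + 82) gives (1,4) = 76.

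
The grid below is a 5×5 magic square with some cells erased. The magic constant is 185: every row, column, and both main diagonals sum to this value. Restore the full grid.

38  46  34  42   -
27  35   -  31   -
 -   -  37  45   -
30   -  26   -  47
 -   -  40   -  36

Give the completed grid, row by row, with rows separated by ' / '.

38 46 34 42 25 / 27 35 48 31 44 / 41 29 37 45 33 / 30 43 26 39 47 / 49 32 40 28 36

From row 1, 185 − (38 + 46 + 34 + 42) gives (1,5) = 25.
Using column 3: 34 + 37 + 26 + 40 + ? → (2,3) = 185 − 137 = 48.
Using main diagonal: 38 + 35 + 37 + 36 + ? → (4,4) = 185 − 146 = 39.
From row 2, 185 − (27 + 35 + 48 + 31) gives (2,5) = 44.
From row 4, 185 − (30 + 26 + 39 + 47) gives (4,2) = 43.
Column 4: 42 + 31 + 45 + 39 + ? = 185, so (5,4) = 28.
Column 5: 25 + 44 + 47 + 36 + ? = 185, so (3,5) = 33.
Anti-diagonal needs 185; the known cells sum to 136, so (5,1) = 49.
Row 5 must total 185; the given cells sum to 153, so (5,2) = 32.
From column 1, 185 − (38 + 27 + 30 + 49) gives (3,1) = 41.
From column 2, 185 − (46 + 35 + 43 + 32) gives (3,2) = 29.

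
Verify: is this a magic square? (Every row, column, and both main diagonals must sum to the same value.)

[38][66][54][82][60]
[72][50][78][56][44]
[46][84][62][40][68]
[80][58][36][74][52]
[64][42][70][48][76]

Row 1: 38 + 66 + 54 + 82 + 60 = 300.
Row 2: 72 + 50 + 78 + 56 + 44 = 300.
Row 3: 46 + 84 + 62 + 40 + 68 = 300.
Row 4: 80 + 58 + 36 + 74 + 52 = 300.
Row 5: 64 + 42 + 70 + 48 + 76 = 300.
Column 1: 38 + 72 + 46 + 80 + 64 = 300.
Column 2: 66 + 50 + 84 + 58 + 42 = 300.
Column 3: 54 + 78 + 62 + 36 + 70 = 300.
Column 4: 82 + 56 + 40 + 74 + 48 = 300.
Column 5: 60 + 44 + 68 + 52 + 76 = 300.
Main diagonal: 38 + 50 + 62 + 74 + 76 = 300.
Anti-diagonal: 60 + 56 + 62 + 58 + 64 = 300.
All lines sum to 300.

Yes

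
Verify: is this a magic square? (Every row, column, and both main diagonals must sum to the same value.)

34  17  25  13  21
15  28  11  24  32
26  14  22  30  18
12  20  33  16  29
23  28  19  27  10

No — column 3 sums to 110 but column 2 sums to 107.

Row 1: 34 + 17 + 25 + 13 + 21 = 110.
Row 2: 15 + 28 + 11 + 24 + 32 = 110.
Row 3: 26 + 14 + 22 + 30 + 18 = 110.
Row 4: 12 + 20 + 33 + 16 + 29 = 110.
Row 5: 23 + 28 + 19 + 27 + 10 = 107.
Column 1: 34 + 15 + 26 + 12 + 23 = 110.
Column 2: 17 + 28 + 14 + 20 + 28 = 107.
Column 3: 25 + 11 + 22 + 33 + 19 = 110.
Column 4: 13 + 24 + 30 + 16 + 27 = 110.
Column 5: 21 + 32 + 18 + 29 + 10 = 110.
Main diagonal: 34 + 28 + 22 + 16 + 10 = 110.
Anti-diagonal: 21 + 24 + 22 + 20 + 23 = 110.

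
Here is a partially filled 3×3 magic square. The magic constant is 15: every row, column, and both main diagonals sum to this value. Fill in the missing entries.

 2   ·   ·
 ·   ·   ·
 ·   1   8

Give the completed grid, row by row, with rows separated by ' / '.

Row 3 needs 15; the known cells sum to 9, so (3,1) = 6.
From column 1, 15 − (2 + 6) gives (2,1) = 7.
Main diagonal needs 15; the known cells sum to 10, so (2,2) = 5.
Using anti-diagonal: 5 + 6 + ? → (1,3) = 15 − 11 = 4.
Row 1: 2 + 4 + ? = 15, so (1,2) = 9.
The remaining cell in row 2 is (2,3) = 15 − 12 = 3.

2 9 4 / 7 5 3 / 6 1 8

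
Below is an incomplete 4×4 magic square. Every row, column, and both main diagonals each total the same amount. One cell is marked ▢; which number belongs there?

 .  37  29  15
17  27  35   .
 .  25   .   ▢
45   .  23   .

Anti-diagonal is complete and sums to 120; that is the magic constant.
Row 1 needs 120; the known cells sum to 81, so (1,1) = 39.
Row 2 needs 120; the known cells sum to 79, so (2,4) = 41.
From column 1, 120 − (39 + 17 + 45) gives (3,1) = 19.
The remaining cell in column 2 is (4,2) = 120 − 89 = 31.
Column 3: 29 + 35 + 23 + ? = 120, so (3,3) = 33.
The remaining cell in main diagonal is (4,4) = 120 − 99 = 21.
Row 3 must total 120; the given cells sum to 77, so (3,4) = 43.

43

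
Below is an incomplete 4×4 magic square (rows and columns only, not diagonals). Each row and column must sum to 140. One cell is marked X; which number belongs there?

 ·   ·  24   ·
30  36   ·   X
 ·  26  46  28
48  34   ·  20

The remaining cell in row 3 is (3,1) = 140 − 100 = 40.
The remaining cell in row 4 is (4,3) = 140 − 102 = 38.
Column 1: 30 + 40 + 48 + ? = 140, so (1,1) = 22.
From column 2, 140 − (36 + 26 + 34) gives (1,2) = 44.
From column 3, 140 − (24 + 46 + 38) gives (2,3) = 32.
Row 1: 22 + 44 + 24 + ? = 140, so (1,4) = 50.
From row 2, 140 − (30 + 36 + 32) gives (2,4) = 42.

42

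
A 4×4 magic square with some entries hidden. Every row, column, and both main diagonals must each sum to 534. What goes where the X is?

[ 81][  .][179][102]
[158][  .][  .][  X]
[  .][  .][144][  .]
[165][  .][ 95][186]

137

From row 1, 534 − (81 + 179 + 102) gives (1,2) = 172.
From row 4, 534 − (165 + 95 + 186) gives (4,2) = 88.
Column 1 must total 534; the given cells sum to 404, so (3,1) = 130.
Using column 3: 179 + 144 + 95 + ? → (2,3) = 534 − 418 = 116.
From main diagonal, 534 − (81 + 144 + 186) gives (2,2) = 123.
Anti-diagonal needs 534; the known cells sum to 383, so (3,2) = 151.
The remaining cell in row 2 is (2,4) = 534 − 397 = 137.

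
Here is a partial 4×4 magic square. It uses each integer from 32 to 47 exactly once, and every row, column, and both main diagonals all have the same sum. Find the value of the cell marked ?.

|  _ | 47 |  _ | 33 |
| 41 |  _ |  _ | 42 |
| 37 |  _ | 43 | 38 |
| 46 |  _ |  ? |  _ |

The entries are 32 through 47, which sum to 632, so each line sums to 632/4 = 158.
Row 3: 37 + 43 + 38 + ? = 158, so (3,2) = 40.
Column 1 must total 158; the given cells sum to 124, so (1,1) = 34.
The remaining cell in column 4 is (4,4) = 158 − 113 = 45.
From main diagonal, 158 − (34 + 43 + 45) gives (2,2) = 36.
From anti-diagonal, 158 − (33 + 40 + 46) gives (2,3) = 39.
Row 1 must total 158; the given cells sum to 114, so (1,3) = 44.
Column 2 needs 158; the known cells sum to 123, so (4,2) = 35.
Column 3: 44 + 39 + 43 + ? = 158, so (4,3) = 32.

32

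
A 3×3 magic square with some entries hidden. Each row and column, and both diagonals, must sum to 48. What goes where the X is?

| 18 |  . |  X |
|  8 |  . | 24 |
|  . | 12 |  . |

Row 2 needs 48; the known cells sum to 32, so (2,2) = 16.
Column 1 must total 48; the given cells sum to 26, so (3,1) = 22.
From column 2, 48 − (16 + 12) gives (1,2) = 20.
The remaining cell in main diagonal is (3,3) = 48 − 34 = 14.
Using anti-diagonal: 16 + 22 + ? → (1,3) = 48 − 38 = 10.

10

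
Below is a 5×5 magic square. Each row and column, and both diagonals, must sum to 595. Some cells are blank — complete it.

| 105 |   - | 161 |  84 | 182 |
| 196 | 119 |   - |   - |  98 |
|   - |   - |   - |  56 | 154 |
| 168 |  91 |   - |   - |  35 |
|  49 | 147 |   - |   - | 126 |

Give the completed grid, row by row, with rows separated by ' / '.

From row 1, 595 − (105 + 161 + 84 + 182) gives (1,2) = 63.
Using column 1: 105 + 196 + 168 + 49 + ? → (3,1) = 595 − 518 = 77.
From column 2, 595 − (63 + 119 + 91 + 147) gives (3,2) = 175.
The remaining cell in row 3 is (3,3) = 595 − 462 = 133.
Main diagonal needs 595; the known cells sum to 483, so (4,4) = 112.
Anti-diagonal needs 595; the known cells sum to 455, so (2,4) = 140.
The remaining cell in row 2 is (2,3) = 595 − 553 = 42.
From row 4, 595 − (168 + 91 + 112 + 35) gives (4,3) = 189.
From column 3, 595 − (161 + 42 + 133 + 189) gives (5,3) = 70.
From column 4, 595 − (84 + 140 + 56 + 112) gives (5,4) = 203.

105 63 161 84 182 / 196 119 42 140 98 / 77 175 133 56 154 / 168 91 189 112 35 / 49 147 70 203 126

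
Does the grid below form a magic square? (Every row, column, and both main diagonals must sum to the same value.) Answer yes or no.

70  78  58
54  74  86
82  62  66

Row 1: 70 + 78 + 58 = 206.
Row 2: 54 + 74 + 86 = 214.
Row 3: 82 + 62 + 66 = 210.
Column 1: 70 + 54 + 82 = 206.
Column 2: 78 + 74 + 62 = 214.
Column 3: 58 + 86 + 66 = 210.
Main diagonal: 70 + 74 + 66 = 210.
Anti-diagonal: 58 + 74 + 82 = 214.

No — main diagonal sums to 210 but column 1 sums to 206.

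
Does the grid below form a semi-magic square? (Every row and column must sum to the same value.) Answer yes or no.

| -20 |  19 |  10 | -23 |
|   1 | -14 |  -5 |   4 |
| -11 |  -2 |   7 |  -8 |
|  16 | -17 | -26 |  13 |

Yes

Row 1: -20 + 19 + 10 + (-23) = -14.
Row 2: 1 + (-14) + (-5) + 4 = -14.
Row 3: -11 + (-2) + 7 + (-8) = -14.
Row 4: 16 + (-17) + (-26) + 13 = -14.
Column 1: -20 + 1 + (-11) + 16 = -14.
Column 2: 19 + (-14) + (-2) + (-17) = -14.
Column 3: 10 + (-5) + 7 + (-26) = -14.
Column 4: -23 + 4 + (-8) + 13 = -14.
All lines sum to -14.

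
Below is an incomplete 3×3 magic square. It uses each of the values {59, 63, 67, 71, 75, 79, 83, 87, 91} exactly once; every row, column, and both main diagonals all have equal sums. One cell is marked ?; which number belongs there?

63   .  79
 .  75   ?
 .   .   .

The 9 entries sum to 675, so each line sums to 675/3 = 225.
Using row 1: 63 + 79 + ? → (1,2) = 225 − 142 = 83.
Column 2 needs 225; the known cells sum to 158, so (3,2) = 67.
Main diagonal: 63 + 75 + ? = 225, so (3,3) = 87.
Anti-diagonal: 79 + 75 + ? = 225, so (3,1) = 71.
Using column 1: 63 + 71 + ? → (2,1) = 225 − 134 = 91.
Column 3 needs 225; the known cells sum to 166, so (2,3) = 59.

59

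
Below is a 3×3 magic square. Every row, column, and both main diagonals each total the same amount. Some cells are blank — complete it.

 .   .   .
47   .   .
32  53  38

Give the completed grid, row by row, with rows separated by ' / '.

44 29 50 / 47 41 35 / 32 53 38

Row 3 is already complete: 32 + 53 + 38 = 123, so that is the magic constant.
Column 1: 47 + 32 + ? = 123, so (1,1) = 44.
From main diagonal, 123 − (44 + 38) gives (2,2) = 41.
From anti-diagonal, 123 − (41 + 32) gives (1,3) = 50.
Row 1 needs 123; the known cells sum to 94, so (1,2) = 29.
The remaining cell in row 2 is (2,3) = 123 − 88 = 35.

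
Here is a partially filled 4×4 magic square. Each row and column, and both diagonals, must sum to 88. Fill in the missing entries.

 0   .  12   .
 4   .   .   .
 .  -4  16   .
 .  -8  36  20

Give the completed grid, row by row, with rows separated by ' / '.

Using row 4: -8 + 36 + 20 + ? → (4,1) = 88 − 48 = 40.
From column 1, 88 − (0 + 4 + 40) gives (3,1) = 44.
Column 3 needs 88; the known cells sum to 64, so (2,3) = 24.
From main diagonal, 88 − (0 + 16 + 20) gives (2,2) = 52.
From anti-diagonal, 88 − (24 + (-4) + 40) gives (1,4) = 28.
Using row 1: 0 + 12 + 28 + ? → (1,2) = 88 − 40 = 48.
Using row 2: 4 + 52 + 24 + ? → (2,4) = 88 − 80 = 8.
Row 3 must total 88; the given cells sum to 56, so (3,4) = 32.

0 48 12 28 / 4 52 24 8 / 44 -4 16 32 / 40 -8 36 20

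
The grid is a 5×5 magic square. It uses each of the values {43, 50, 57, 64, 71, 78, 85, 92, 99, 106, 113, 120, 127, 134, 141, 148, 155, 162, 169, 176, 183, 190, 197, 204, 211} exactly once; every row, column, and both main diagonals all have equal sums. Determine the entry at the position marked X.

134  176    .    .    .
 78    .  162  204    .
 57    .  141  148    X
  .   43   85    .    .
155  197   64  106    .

The 25 entries sum to 3175, so each line sums to 3175/5 = 635.
The remaining cell in row 5 is (5,5) = 635 − 522 = 113.
Using column 1: 134 + 78 + 57 + 155 + ? → (4,1) = 635 − 424 = 211.
Column 3 must total 635; the given cells sum to 452, so (1,3) = 183.
Anti-diagonal needs 635; the known cells sum to 543, so (1,5) = 92.
From row 1, 635 − (134 + 176 + 183 + 92) gives (1,4) = 50.
Column 4: 50 + 204 + 148 + 106 + ? = 635, so (4,4) = 127.
Main diagonal: 134 + 141 + 127 + 113 + ? = 635, so (2,2) = 120.
From row 2, 635 − (78 + 120 + 162 + 204) gives (2,5) = 71.
Row 4: 211 + 43 + 85 + 127 + ? = 635, so (4,5) = 169.
Using column 2: 176 + 120 + 43 + 197 + ? → (3,2) = 635 − 536 = 99.
From column 5, 635 − (92 + 71 + 169 + 113) gives (3,5) = 190.

190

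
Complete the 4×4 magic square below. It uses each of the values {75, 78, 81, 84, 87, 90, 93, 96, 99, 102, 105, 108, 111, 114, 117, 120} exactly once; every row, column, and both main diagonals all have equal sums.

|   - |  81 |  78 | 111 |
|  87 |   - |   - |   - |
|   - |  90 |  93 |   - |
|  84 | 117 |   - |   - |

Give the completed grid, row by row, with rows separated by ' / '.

The 16 entries sum to 1560, so each line sums to 1560/4 = 390.
Row 1 needs 390; the known cells sum to 270, so (1,1) = 120.
The remaining cell in column 1 is (3,1) = 390 − 291 = 99.
Using column 2: 81 + 90 + 117 + ? → (2,2) = 390 − 288 = 102.
Main diagonal: 120 + 102 + 93 + ? = 390, so (4,4) = 75.
Using anti-diagonal: 111 + 90 + 84 + ? → (2,3) = 390 − 285 = 105.
Row 2: 87 + 102 + 105 + ? = 390, so (2,4) = 96.
The remaining cell in row 3 is (3,4) = 390 − 282 = 108.
From row 4, 390 − (84 + 117 + 75) gives (4,3) = 114.

120 81 78 111 / 87 102 105 96 / 99 90 93 108 / 84 117 114 75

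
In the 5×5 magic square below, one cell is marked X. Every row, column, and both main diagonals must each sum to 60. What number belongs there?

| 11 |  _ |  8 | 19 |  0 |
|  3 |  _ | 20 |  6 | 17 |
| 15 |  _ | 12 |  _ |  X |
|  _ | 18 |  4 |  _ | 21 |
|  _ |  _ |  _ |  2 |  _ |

Row 1 needs 60; the known cells sum to 38, so (1,2) = 22.
From row 2, 60 − (3 + 20 + 6 + 17) gives (2,2) = 14.
Using column 3: 8 + 20 + 12 + 4 + ? → (5,3) = 60 − 44 = 16.
Anti-diagonal must total 60; the given cells sum to 36, so (5,1) = 24.
Column 1 must total 60; the given cells sum to 53, so (4,1) = 7.
Row 4: 7 + 18 + 4 + 21 + ? = 60, so (4,4) = 10.
From column 4, 60 − (19 + 6 + 10 + 2) gives (3,4) = 23.
Main diagonal needs 60; the known cells sum to 47, so (5,5) = 13.
Row 5 must total 60; the given cells sum to 55, so (5,2) = 5.
Using column 2: 22 + 14 + 18 + 5 + ? → (3,2) = 60 − 59 = 1.
Using column 5: 0 + 17 + 21 + 13 + ? → (3,5) = 60 − 51 = 9.

9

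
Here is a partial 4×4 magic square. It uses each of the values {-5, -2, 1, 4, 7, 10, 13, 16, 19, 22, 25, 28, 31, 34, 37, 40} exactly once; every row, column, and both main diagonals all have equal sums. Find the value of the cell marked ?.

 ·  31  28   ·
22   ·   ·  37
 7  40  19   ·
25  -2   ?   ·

13

The 16 entries sum to 280, so each line sums to 280/4 = 70.
Row 3 needs 70; the known cells sum to 66, so (3,4) = 4.
Column 1 needs 70; the known cells sum to 54, so (1,1) = 16.
The remaining cell in column 2 is (2,2) = 70 − 69 = 1.
Main diagonal: 16 + 1 + 19 + ? = 70, so (4,4) = 34.
Row 1 must total 70; the given cells sum to 75, so (1,4) = -5.
From row 2, 70 − (22 + 1 + 37) gives (2,3) = 10.
The remaining cell in row 4 is (4,3) = 70 − 57 = 13.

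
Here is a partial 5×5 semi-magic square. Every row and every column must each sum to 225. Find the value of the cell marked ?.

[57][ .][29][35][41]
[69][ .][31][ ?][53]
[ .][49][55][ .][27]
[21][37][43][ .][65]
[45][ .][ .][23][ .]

47

The remaining cell in row 1 is (1,2) = 225 − 162 = 63.
Row 4: 21 + 37 + 43 + 65 + ? = 225, so (4,4) = 59.
Column 1 needs 225; the known cells sum to 192, so (3,1) = 33.
Column 3 must total 225; the given cells sum to 158, so (5,3) = 67.
From column 5, 225 − (41 + 53 + 27 + 65) gives (5,5) = 39.
Row 3 must total 225; the given cells sum to 164, so (3,4) = 61.
From row 5, 225 − (45 + 67 + 23 + 39) gives (5,2) = 51.
Column 2: 63 + 49 + 37 + 51 + ? = 225, so (2,2) = 25.
Column 4 needs 225; the known cells sum to 178, so (2,4) = 47.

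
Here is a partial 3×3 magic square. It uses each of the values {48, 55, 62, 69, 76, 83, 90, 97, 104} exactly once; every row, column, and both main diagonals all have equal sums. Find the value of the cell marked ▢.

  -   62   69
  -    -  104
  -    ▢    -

The 9 entries sum to 684, so each line sums to 684/3 = 228.
Row 1 must total 228; the given cells sum to 131, so (1,1) = 97.
From column 3, 228 − (69 + 104) gives (3,3) = 55.
Main diagonal needs 228; the known cells sum to 152, so (2,2) = 76.
Using anti-diagonal: 69 + 76 + ? → (3,1) = 228 − 145 = 83.
The remaining cell in row 2 is (2,1) = 228 − 180 = 48.
Row 3: 83 + 55 + ? = 228, so (3,2) = 90.

90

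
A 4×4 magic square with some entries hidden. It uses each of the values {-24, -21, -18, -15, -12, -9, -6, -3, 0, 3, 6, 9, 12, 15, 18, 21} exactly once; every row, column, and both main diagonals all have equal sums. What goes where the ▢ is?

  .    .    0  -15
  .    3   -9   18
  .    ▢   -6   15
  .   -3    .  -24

The 16 entries sum to -24, so each line sums to -24/4 = -6.
The remaining cell in row 2 is (2,1) = -6 − 12 = -18.
From column 3, -6 − (0 + (-9) + (-6)) gives (4,3) = 9.
Using main diagonal: 3 + (-6) + (-24) + ? → (1,1) = -6 − (-27) = 21.
Row 1 needs -6; the known cells sum to 6, so (1,2) = -12.
Using row 4: -3 + 9 + (-24) + ? → (4,1) = -6 − (-18) = 12.
Column 1: 21 + (-18) + 12 + ? = -6, so (3,1) = -21.
Column 2: -12 + 3 + (-3) + ? = -6, so (3,2) = 6.

6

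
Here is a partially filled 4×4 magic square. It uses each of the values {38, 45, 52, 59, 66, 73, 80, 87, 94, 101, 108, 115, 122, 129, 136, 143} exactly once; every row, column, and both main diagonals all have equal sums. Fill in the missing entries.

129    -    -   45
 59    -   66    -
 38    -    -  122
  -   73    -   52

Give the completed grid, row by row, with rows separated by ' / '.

The 16 entries sum to 1448, so each line sums to 1448/4 = 362.
Column 1 must total 362; the given cells sum to 226, so (4,1) = 136.
Column 4 must total 362; the given cells sum to 219, so (2,4) = 143.
Anti-diagonal needs 362; the known cells sum to 247, so (3,2) = 115.
Row 2 needs 362; the known cells sum to 268, so (2,2) = 94.
Using row 3: 38 + 115 + 122 + ? → (3,3) = 362 − 275 = 87.
Row 4 must total 362; the given cells sum to 261, so (4,3) = 101.
Column 2 must total 362; the given cells sum to 282, so (1,2) = 80.
Using column 3: 66 + 87 + 101 + ? → (1,3) = 362 − 254 = 108.

129 80 108 45 / 59 94 66 143 / 38 115 87 122 / 136 73 101 52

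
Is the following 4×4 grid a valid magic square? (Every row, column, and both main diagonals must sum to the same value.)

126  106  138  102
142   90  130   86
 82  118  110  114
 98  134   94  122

Row 1: 126 + 106 + 138 + 102 = 472.
Row 2: 142 + 90 + 130 + 86 = 448.
Row 3: 82 + 118 + 110 + 114 = 424.
Row 4: 98 + 134 + 94 + 122 = 448.
Column 1: 126 + 142 + 82 + 98 = 448.
Column 2: 106 + 90 + 118 + 134 = 448.
Column 3: 138 + 130 + 110 + 94 = 472.
Column 4: 102 + 86 + 114 + 122 = 424.
Main diagonal: 126 + 90 + 110 + 122 = 448.
Anti-diagonal: 102 + 130 + 118 + 98 = 448.

No — row 2 sums to 448 but column 4 sums to 424.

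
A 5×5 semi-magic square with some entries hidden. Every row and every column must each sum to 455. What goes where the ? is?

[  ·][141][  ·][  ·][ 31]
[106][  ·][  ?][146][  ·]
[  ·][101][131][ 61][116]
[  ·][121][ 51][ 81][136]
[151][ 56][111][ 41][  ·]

91

Row 3 must total 455; the given cells sum to 409, so (3,1) = 46.
The remaining cell in row 4 is (4,1) = 455 − 389 = 66.
From row 5, 455 − (151 + 56 + 111 + 41) gives (5,5) = 96.
Column 1: 106 + 46 + 66 + 151 + ? = 455, so (1,1) = 86.
The remaining cell in column 2 is (2,2) = 455 − 419 = 36.
Column 4 must total 455; the given cells sum to 329, so (1,4) = 126.
The remaining cell in column 5 is (2,5) = 455 − 379 = 76.
Using row 1: 86 + 141 + 126 + 31 + ? → (1,3) = 455 − 384 = 71.
From row 2, 455 − (106 + 36 + 146 + 76) gives (2,3) = 91.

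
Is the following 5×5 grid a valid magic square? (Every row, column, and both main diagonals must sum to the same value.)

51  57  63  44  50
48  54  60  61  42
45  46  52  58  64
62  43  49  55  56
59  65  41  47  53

Row 1: 51 + 57 + 63 + 44 + 50 = 265.
Row 2: 48 + 54 + 60 + 61 + 42 = 265.
Row 3: 45 + 46 + 52 + 58 + 64 = 265.
Row 4: 62 + 43 + 49 + 55 + 56 = 265.
Row 5: 59 + 65 + 41 + 47 + 53 = 265.
Column 1: 51 + 48 + 45 + 62 + 59 = 265.
Column 2: 57 + 54 + 46 + 43 + 65 = 265.
Column 3: 63 + 60 + 52 + 49 + 41 = 265.
Column 4: 44 + 61 + 58 + 55 + 47 = 265.
Column 5: 50 + 42 + 64 + 56 + 53 = 265.
Main diagonal: 51 + 54 + 52 + 55 + 53 = 265.
Anti-diagonal: 50 + 61 + 52 + 43 + 59 = 265.
All lines sum to 265.

Yes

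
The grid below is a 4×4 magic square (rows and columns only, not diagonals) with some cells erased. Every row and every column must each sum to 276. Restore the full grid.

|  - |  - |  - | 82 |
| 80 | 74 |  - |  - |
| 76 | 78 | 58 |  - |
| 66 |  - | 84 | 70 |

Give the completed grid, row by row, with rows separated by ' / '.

Row 3 needs 276; the known cells sum to 212, so (3,4) = 64.
Row 4 needs 276; the known cells sum to 220, so (4,2) = 56.
Column 1: 80 + 76 + 66 + ? = 276, so (1,1) = 54.
Column 2 must total 276; the given cells sum to 208, so (1,2) = 68.
The remaining cell in column 4 is (2,4) = 276 − 216 = 60.
Row 1 must total 276; the given cells sum to 204, so (1,3) = 72.
Row 2: 80 + 74 + 60 + ? = 276, so (2,3) = 62.

54 68 72 82 / 80 74 62 60 / 76 78 58 64 / 66 56 84 70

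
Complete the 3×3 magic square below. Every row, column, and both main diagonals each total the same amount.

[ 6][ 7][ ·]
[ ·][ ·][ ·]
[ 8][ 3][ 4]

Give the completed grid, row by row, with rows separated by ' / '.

6 7 2 / 1 5 9 / 8 3 4

Row 3 is already complete: 8 + 3 + 4 = 15, so that is the magic constant.
Row 1: 6 + 7 + ? = 15, so (1,3) = 2.
Column 1: 6 + 8 + ? = 15, so (2,1) = 1.
Column 2: 7 + 3 + ? = 15, so (2,2) = 5.
Using column 3: 2 + 4 + ? → (2,3) = 15 − 6 = 9.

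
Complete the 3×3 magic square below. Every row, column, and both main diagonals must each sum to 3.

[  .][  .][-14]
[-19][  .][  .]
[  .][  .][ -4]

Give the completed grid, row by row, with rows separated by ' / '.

6 11 -14 / -19 1 21 / 16 -9 -4

Using column 3: -14 + (-4) + ? → (2,3) = 3 − (-18) = 21.
From row 2, 3 − (-19 + 21) gives (2,2) = 1.
Main diagonal: 1 + (-4) + ? = 3, so (1,1) = 6.
Anti-diagonal: -14 + 1 + ? = 3, so (3,1) = 16.
Row 1: 6 + (-14) + ? = 3, so (1,2) = 11.
From row 3, 3 − (16 + (-4)) gives (3,2) = -9.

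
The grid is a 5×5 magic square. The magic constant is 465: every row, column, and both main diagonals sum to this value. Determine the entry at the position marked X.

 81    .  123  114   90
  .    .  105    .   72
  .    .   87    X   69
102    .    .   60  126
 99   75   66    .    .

Row 1: 81 + 123 + 114 + 90 + ? = 465, so (1,2) = 57.
Using column 3: 123 + 105 + 87 + 66 + ? → (4,3) = 465 − 381 = 84.
Column 5: 90 + 72 + 69 + 126 + ? = 465, so (5,5) = 108.
Using main diagonal: 81 + 87 + 60 + 108 + ? → (2,2) = 465 − 336 = 129.
Row 4 must total 465; the given cells sum to 372, so (4,2) = 93.
Row 5: 99 + 75 + 66 + 108 + ? = 465, so (5,4) = 117.
Column 2 must total 465; the given cells sum to 354, so (3,2) = 111.
Using anti-diagonal: 90 + 87 + 93 + 99 + ? → (2,4) = 465 − 369 = 96.
Row 2: 129 + 105 + 96 + 72 + ? = 465, so (2,1) = 63.
Column 1: 81 + 63 + 102 + 99 + ? = 465, so (3,1) = 120.
Using column 4: 114 + 96 + 60 + 117 + ? → (3,4) = 465 − 387 = 78.

78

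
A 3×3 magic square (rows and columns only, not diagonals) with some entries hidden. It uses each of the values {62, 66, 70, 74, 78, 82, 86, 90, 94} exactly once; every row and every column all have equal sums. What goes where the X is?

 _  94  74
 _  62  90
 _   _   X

70

The 9 entries sum to 702, so each line sums to 702/3 = 234.
Row 1 must total 234; the given cells sum to 168, so (1,1) = 66.
The remaining cell in row 2 is (2,1) = 234 − 152 = 82.
Column 1 must total 234; the given cells sum to 148, so (3,1) = 86.
Using column 2: 94 + 62 + ? → (3,2) = 234 − 156 = 78.
Column 3: 74 + 90 + ? = 234, so (3,3) = 70.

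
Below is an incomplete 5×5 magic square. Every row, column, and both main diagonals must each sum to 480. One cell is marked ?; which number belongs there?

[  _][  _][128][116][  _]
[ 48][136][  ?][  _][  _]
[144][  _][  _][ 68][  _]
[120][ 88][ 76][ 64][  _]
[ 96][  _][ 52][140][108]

124

Row 4 needs 480; the known cells sum to 348, so (4,5) = 132.
Row 5 needs 480; the known cells sum to 396, so (5,2) = 84.
The remaining cell in column 1 is (1,1) = 480 − 408 = 72.
Using column 4: 116 + 68 + 64 + 140 + ? → (2,4) = 480 − 388 = 92.
From main diagonal, 480 − (72 + 136 + 64 + 108) gives (3,3) = 100.
Anti-diagonal needs 480; the known cells sum to 376, so (1,5) = 104.
Row 1 needs 480; the known cells sum to 420, so (1,2) = 60.
From column 2, 480 − (60 + 136 + 88 + 84) gives (3,2) = 112.
Column 3 needs 480; the known cells sum to 356, so (2,3) = 124.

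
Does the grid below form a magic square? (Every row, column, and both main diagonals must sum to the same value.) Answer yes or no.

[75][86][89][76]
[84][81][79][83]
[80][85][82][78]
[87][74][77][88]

No — column 4 sums to 325 but main diagonal sums to 326.

Row 1: 75 + 86 + 89 + 76 = 326.
Row 2: 84 + 81 + 79 + 83 = 327.
Row 3: 80 + 85 + 82 + 78 = 325.
Row 4: 87 + 74 + 77 + 88 = 326.
Column 1: 75 + 84 + 80 + 87 = 326.
Column 2: 86 + 81 + 85 + 74 = 326.
Column 3: 89 + 79 + 82 + 77 = 327.
Column 4: 76 + 83 + 78 + 88 = 325.
Main diagonal: 75 + 81 + 82 + 88 = 326.
Anti-diagonal: 76 + 79 + 85 + 87 = 327.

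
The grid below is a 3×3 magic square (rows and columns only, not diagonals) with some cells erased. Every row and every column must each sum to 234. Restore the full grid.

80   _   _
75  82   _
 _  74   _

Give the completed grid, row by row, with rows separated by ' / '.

80 78 76 / 75 82 77 / 79 74 81

Using row 2: 75 + 82 + ? → (2,3) = 234 − 157 = 77.
The remaining cell in column 1 is (3,1) = 234 − 155 = 79.
Column 2: 82 + 74 + ? = 234, so (1,2) = 78.
Row 1: 80 + 78 + ? = 234, so (1,3) = 76.
Row 3: 79 + 74 + ? = 234, so (3,3) = 81.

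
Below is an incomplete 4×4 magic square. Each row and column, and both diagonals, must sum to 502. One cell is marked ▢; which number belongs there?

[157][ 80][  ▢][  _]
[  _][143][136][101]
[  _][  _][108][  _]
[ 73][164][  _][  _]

Row 2 needs 502; the known cells sum to 380, so (2,1) = 122.
The remaining cell in column 1 is (3,1) = 502 − 352 = 150.
Column 2 needs 502; the known cells sum to 387, so (3,2) = 115.
Using main diagonal: 157 + 143 + 108 + ? → (4,4) = 502 − 408 = 94.
The remaining cell in anti-diagonal is (1,4) = 502 − 324 = 178.
Row 1: 157 + 80 + 178 + ? = 502, so (1,3) = 87.

87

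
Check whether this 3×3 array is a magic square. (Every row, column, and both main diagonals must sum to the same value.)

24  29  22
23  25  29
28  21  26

No — row 1 sums to 75 but row 2 sums to 77.

Row 1: 24 + 29 + 22 = 75.
Row 2: 23 + 25 + 29 = 77.
Row 3: 28 + 21 + 26 = 75.
Column 1: 24 + 23 + 28 = 75.
Column 2: 29 + 25 + 21 = 75.
Column 3: 22 + 29 + 26 = 77.
Main diagonal: 24 + 25 + 26 = 75.
Anti-diagonal: 22 + 25 + 28 = 75.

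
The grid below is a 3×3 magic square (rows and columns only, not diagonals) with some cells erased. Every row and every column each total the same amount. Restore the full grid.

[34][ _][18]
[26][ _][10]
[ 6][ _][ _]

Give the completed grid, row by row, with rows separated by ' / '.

Column 1 is already complete: 34 + 26 + 6 = 66, so that is the magic constant.
Row 1: 34 + 18 + ? = 66, so (1,2) = 14.
Row 2 must total 66; the given cells sum to 36, so (2,2) = 30.
Column 2 must total 66; the given cells sum to 44, so (3,2) = 22.
Column 3: 18 + 10 + ? = 66, so (3,3) = 38.

34 14 18 / 26 30 10 / 6 22 38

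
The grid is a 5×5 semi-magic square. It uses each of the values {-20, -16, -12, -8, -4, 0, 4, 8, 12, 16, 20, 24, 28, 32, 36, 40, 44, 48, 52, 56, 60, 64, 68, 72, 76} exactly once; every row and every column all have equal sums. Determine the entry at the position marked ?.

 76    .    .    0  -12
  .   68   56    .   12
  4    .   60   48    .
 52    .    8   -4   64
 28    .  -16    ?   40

72

The 25 entries sum to 700, so each line sums to 700/5 = 140.
Row 4: 52 + 8 + (-4) + 64 + ? = 140, so (4,2) = 20.
Column 1 must total 140; the given cells sum to 160, so (2,1) = -20.
Column 3: 56 + 60 + 8 + (-16) + ? = 140, so (1,3) = 32.
Using column 5: -12 + 12 + 64 + 40 + ? → (3,5) = 140 − 104 = 36.
The remaining cell in row 1 is (1,2) = 140 − 96 = 44.
From row 2, 140 − (-20 + 68 + 56 + 12) gives (2,4) = 24.
Row 3 needs 140; the known cells sum to 148, so (3,2) = -8.
Column 2 must total 140; the given cells sum to 124, so (5,2) = 16.
Column 4 needs 140; the known cells sum to 68, so (5,4) = 72.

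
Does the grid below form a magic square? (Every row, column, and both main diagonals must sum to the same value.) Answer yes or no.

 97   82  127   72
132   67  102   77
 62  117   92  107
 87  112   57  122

Yes

Row 1: 97 + 82 + 127 + 72 = 378.
Row 2: 132 + 67 + 102 + 77 = 378.
Row 3: 62 + 117 + 92 + 107 = 378.
Row 4: 87 + 112 + 57 + 122 = 378.
Column 1: 97 + 132 + 62 + 87 = 378.
Column 2: 82 + 67 + 117 + 112 = 378.
Column 3: 127 + 102 + 92 + 57 = 378.
Column 4: 72 + 77 + 107 + 122 = 378.
Main diagonal: 97 + 67 + 92 + 122 = 378.
Anti-diagonal: 72 + 102 + 117 + 87 = 378.
All lines sum to 378.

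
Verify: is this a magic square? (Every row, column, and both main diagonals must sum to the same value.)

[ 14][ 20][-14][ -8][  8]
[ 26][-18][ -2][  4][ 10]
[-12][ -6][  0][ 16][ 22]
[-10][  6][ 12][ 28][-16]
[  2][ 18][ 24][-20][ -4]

Yes

Row 1: 14 + 20 + (-14) + (-8) + 8 = 20.
Row 2: 26 + (-18) + (-2) + 4 + 10 = 20.
Row 3: -12 + (-6) + 0 + 16 + 22 = 20.
Row 4: -10 + 6 + 12 + 28 + (-16) = 20.
Row 5: 2 + 18 + 24 + (-20) + (-4) = 20.
Column 1: 14 + 26 + (-12) + (-10) + 2 = 20.
Column 2: 20 + (-18) + (-6) + 6 + 18 = 20.
Column 3: -14 + (-2) + 0 + 12 + 24 = 20.
Column 4: -8 + 4 + 16 + 28 + (-20) = 20.
Column 5: 8 + 10 + 22 + (-16) + (-4) = 20.
Main diagonal: 14 + (-18) + 0 + 28 + (-4) = 20.
Anti-diagonal: 8 + 4 + 0 + 6 + 2 = 20.
All lines sum to 20.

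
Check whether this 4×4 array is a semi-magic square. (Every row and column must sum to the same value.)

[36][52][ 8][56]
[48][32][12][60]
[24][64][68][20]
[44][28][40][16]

Row 1: 36 + 52 + 8 + 56 = 152.
Row 2: 48 + 32 + 12 + 60 = 152.
Row 3: 24 + 64 + 68 + 20 = 176.
Row 4: 44 + 28 + 40 + 16 = 128.
Column 1: 36 + 48 + 24 + 44 = 152.
Column 2: 52 + 32 + 64 + 28 = 176.
Column 3: 8 + 12 + 68 + 40 = 128.
Column 4: 56 + 60 + 20 + 16 = 152.

No — row 1 sums to 152 but column 2 sums to 176.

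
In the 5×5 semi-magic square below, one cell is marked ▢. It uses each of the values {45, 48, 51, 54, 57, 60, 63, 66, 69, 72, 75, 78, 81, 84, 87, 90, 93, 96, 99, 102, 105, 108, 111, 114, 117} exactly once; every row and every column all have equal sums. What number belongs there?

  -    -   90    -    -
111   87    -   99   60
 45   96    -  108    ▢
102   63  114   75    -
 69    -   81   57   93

The 25 entries sum to 2025, so each line sums to 2025/5 = 405.
From row 2, 405 − (111 + 87 + 99 + 60) gives (2,3) = 48.
Row 4 must total 405; the given cells sum to 354, so (4,5) = 51.
From row 5, 405 − (69 + 81 + 57 + 93) gives (5,2) = 105.
Column 1 must total 405; the given cells sum to 327, so (1,1) = 78.
Column 2 needs 405; the known cells sum to 351, so (1,2) = 54.
The remaining cell in column 3 is (3,3) = 405 − 333 = 72.
From column 4, 405 − (99 + 108 + 75 + 57) gives (1,4) = 66.
Row 1: 78 + 54 + 90 + 66 + ? = 405, so (1,5) = 117.
Row 3: 45 + 96 + 72 + 108 + ? = 405, so (3,5) = 84.

84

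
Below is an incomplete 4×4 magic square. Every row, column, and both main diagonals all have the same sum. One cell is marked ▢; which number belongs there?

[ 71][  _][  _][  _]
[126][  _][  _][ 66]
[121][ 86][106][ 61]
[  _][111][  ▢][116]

Row 3 is complete and sums to 374; that is the magic constant.
From column 1, 374 − (71 + 126 + 121) gives (4,1) = 56.
The remaining cell in column 4 is (1,4) = 374 − 243 = 131.
Main diagonal needs 374; the known cells sum to 293, so (2,2) = 81.
Anti-diagonal must total 374; the given cells sum to 273, so (2,3) = 101.
The remaining cell in row 4 is (4,3) = 374 − 283 = 91.

91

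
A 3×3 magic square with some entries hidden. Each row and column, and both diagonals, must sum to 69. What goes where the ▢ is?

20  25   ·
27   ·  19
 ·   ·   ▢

26

The remaining cell in row 1 is (1,3) = 69 − 45 = 24.
The remaining cell in row 2 is (2,2) = 69 − 46 = 23.
Using column 1: 20 + 27 + ? → (3,1) = 69 − 47 = 22.
Column 2 must total 69; the given cells sum to 48, so (3,2) = 21.
Column 3: 24 + 19 + ? = 69, so (3,3) = 26.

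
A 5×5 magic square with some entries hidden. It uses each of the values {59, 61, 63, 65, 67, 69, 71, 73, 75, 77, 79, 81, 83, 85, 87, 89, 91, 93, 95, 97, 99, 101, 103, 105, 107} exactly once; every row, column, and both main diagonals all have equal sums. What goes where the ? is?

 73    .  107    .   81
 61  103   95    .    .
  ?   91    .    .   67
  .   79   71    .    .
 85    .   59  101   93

The 25 entries sum to 2075, so each line sums to 2075/5 = 415.
Row 5 must total 415; the given cells sum to 338, so (5,2) = 77.
Column 2: 103 + 91 + 79 + 77 + ? = 415, so (1,2) = 65.
The remaining cell in column 3 is (3,3) = 415 − 332 = 83.
Using main diagonal: 73 + 103 + 83 + 93 + ? → (4,4) = 415 − 352 = 63.
Anti-diagonal needs 415; the known cells sum to 328, so (2,4) = 87.
From row 1, 415 − (73 + 65 + 107 + 81) gives (1,4) = 89.
From row 2, 415 − (61 + 103 + 95 + 87) gives (2,5) = 69.
From column 4, 415 − (89 + 87 + 63 + 101) gives (3,4) = 75.
Column 5: 81 + 69 + 67 + 93 + ? = 415, so (4,5) = 105.
Row 3 must total 415; the given cells sum to 316, so (3,1) = 99.

99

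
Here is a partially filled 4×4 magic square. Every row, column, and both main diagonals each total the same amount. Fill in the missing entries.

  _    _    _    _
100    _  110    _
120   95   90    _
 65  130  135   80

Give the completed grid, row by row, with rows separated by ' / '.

125 70 75 140 / 100 115 110 85 / 120 95 90 105 / 65 130 135 80

Row 4 is already complete: 65 + 130 + 135 + 80 = 410, so that is the magic constant.
The remaining cell in row 3 is (3,4) = 410 − 305 = 105.
From column 1, 410 − (100 + 120 + 65) gives (1,1) = 125.
Column 3 needs 410; the known cells sum to 335, so (1,3) = 75.
The remaining cell in main diagonal is (2,2) = 410 − 295 = 115.
From anti-diagonal, 410 − (110 + 95 + 65) gives (1,4) = 140.
The remaining cell in row 1 is (1,2) = 410 − 340 = 70.
Row 2 must total 410; the given cells sum to 325, so (2,4) = 85.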